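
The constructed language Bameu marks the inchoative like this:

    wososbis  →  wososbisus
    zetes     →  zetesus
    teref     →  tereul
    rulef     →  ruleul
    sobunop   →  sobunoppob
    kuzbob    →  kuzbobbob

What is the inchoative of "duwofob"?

duwofobbob

zetes and teref both have last vowel 'e' yet inflect differently (zetesus, tereul), so the last vowel is not what conditions the rule; the final letter is.
"duwofob" ends in -b. The one such stem in the data (kuzbob → kuzbobbob) doubles the final consonant and adds -ob (as does sobunop), so the same rule applies.
The other patterns: stems ending in -s add -us; stems ending in -f drop the final letter and add -ul.
So duwofob → duwofobbob.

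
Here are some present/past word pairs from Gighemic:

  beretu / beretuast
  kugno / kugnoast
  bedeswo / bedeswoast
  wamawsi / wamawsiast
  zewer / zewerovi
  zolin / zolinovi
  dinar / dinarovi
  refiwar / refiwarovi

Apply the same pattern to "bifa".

"bifa" ends in a vowel. The stems ending in a vowel (beretu → beretuast, kugno → kugnoast, bedeswo → bedeswoast) add -ast.
So bifa → bifaast.

bifaast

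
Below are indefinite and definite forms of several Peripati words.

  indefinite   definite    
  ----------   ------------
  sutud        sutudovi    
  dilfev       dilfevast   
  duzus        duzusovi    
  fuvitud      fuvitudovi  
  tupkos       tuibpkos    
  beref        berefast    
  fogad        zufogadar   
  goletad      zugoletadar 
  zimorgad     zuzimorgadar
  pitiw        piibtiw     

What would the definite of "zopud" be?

sutud and goletad both end in -d yet inflect differently (sutudovi, zugoletadar), so the final letter is not what conditions the rule; the last vowel is.
"zopud" has last vowel 'u'. The stems whose last vowel is 'u' (duzus → duzusovi, sutud → sutudovi, fuvitud → fuvitudovi) add -ovi.
So zopud → zopudovi.

zopudovi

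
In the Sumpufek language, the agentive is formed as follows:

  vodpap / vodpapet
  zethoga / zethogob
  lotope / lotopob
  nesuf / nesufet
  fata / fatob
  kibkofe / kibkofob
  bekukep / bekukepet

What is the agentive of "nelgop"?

nelgopet

"nelgop" ends in a consonant. The stems ending in a consonant (nesuf → nesufet, vodpap → vodpapet, bekukep → bekukepet) add -et.
So nelgop → nelgopet.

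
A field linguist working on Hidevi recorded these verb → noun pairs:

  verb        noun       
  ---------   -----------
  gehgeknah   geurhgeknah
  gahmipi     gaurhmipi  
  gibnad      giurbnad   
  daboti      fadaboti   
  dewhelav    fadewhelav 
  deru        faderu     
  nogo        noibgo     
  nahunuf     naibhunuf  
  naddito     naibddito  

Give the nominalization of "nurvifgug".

nuibrvifgug

gahmipi and daboti both end in -i yet inflect differently (gaurhmipi, fadaboti), so the final letter is not what conditions the rule; the first letter is.
"nurvifgug" begins with n-. The stems beginning with n- (nogo → noibgo, nahunuf → naibhunuf, naddito → naibddito) insert -ib- after the first vowel.
So nurvifgug → nuibrvifgug.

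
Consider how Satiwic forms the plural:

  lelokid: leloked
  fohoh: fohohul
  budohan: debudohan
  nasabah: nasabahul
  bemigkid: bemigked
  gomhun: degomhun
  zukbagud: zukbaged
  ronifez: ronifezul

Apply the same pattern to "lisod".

zukbagud and gomhun both have last vowel 'u' yet inflect differently (zukbaged, degomhun), so the last vowel is not what conditions the rule; the final letter is.
"lisod" ends in -d. The stems ending in -d (lelokid → leloked, bemigkid → bemigked, zukbagud → zukbaged) change the last vowel to 'e'.
The other patterns: stems ending in -n add the prefix de-; stems ending in -h or -z add -ul.
So lisod → lised.

lised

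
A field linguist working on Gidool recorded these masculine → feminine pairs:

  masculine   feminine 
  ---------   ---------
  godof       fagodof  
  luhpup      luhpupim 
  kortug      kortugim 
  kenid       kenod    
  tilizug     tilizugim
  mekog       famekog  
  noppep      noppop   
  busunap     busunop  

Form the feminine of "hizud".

hizudim

kortug and mekog both end in -g yet inflect differently (kortugim, famekog), so the final letter is not what conditions the rule; the last vowel is.
"hizud" has last vowel 'u'. The stems whose last vowel is 'u' (kortug → kortugim, luhpup → luhpupim, tilizug → tilizugim) add -im.
So hizud → hizudim.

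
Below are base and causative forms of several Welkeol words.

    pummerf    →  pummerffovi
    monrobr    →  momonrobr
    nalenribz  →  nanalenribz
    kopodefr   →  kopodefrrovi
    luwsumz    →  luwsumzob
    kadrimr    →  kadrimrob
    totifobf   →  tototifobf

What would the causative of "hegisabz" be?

hehegisabz

"hegisabz" has second-to-last letter 'b'. The stems whose second-to-last letter is 'b' (totifobf → tototifobf, nalenribz → nanalenribz, monrobr → momonrobr) repeat the first consonant+vowel as a prefix.
The other patterns: stems whose second-to-last letter is 'f' or 'r' double the final consonant and add -ovi; stems whose second-to-last letter is 'm' add -ob.
So hegisabz → hehegisabz.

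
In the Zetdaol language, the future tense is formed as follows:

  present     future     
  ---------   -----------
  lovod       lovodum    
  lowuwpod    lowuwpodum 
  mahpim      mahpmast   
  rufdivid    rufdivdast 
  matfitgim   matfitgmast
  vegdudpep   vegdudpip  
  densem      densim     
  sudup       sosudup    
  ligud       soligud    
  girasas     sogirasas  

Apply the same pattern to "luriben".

lovod and rufdivid both end in -d yet inflect differently (lovodum, rufdivdast), so the final letter is not what conditions the rule; the last vowel is.
"luriben" has last vowel 'e'. The stems whose last vowel is 'e' (vegdudpep → vegdudpip, densem → densim) change the last vowel to 'i'.
The other patterns: stems whose last vowel is 'o' add -um; stems whose last vowel is 'i' delete the last vowel and add -ast; stems whose last vowel is 'a' or 'u' add the prefix so-.
So luriben → luribin.

luribin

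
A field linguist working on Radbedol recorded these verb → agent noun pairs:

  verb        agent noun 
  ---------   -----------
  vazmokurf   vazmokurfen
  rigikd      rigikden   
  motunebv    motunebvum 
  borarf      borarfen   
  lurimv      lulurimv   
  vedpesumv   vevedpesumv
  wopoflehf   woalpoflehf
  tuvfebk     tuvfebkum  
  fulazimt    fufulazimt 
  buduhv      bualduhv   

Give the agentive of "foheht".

foalheht

"foheht" has second-to-last letter 'h'. The stems whose second-to-last letter is 'h' (wopoflehf → woalpoflehf, buduhv → bualduhv) insert -al- after the first vowel.
The other patterns: stems whose second-to-last letter is 'm' repeat the first consonant+vowel as a prefix; stems whose second-to-last letter is 'b' add -um; stems whose second-to-last letter is 'k' or 'r' add -en.
So foheht → foalheht.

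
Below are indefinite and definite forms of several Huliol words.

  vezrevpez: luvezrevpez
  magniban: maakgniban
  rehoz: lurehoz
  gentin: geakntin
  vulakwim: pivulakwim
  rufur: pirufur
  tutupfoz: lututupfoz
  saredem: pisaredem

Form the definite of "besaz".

vezrevpez and saredem both have last vowel 'e' yet inflect differently (luvezrevpez, pisaredem), so the last vowel is not what conditions the rule; the final letter is.
"besaz" ends in -z. The stems ending in -z (vezrevpez → luvezrevpez, rehoz → lurehoz, tutupfoz → lututupfoz) add the prefix lu-.
The other patterns: stems ending in -m or -r add the prefix pi-; stems ending in -n insert -ak- after the first vowel.
So besaz → lubesaz.

lubesaz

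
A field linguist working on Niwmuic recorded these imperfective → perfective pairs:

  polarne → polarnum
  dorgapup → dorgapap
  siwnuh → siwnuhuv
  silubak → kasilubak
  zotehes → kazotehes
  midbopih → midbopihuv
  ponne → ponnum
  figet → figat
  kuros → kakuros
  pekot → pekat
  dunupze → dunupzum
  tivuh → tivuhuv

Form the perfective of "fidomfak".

"fidomfak" ends in -k. The one such stem in the data (silubak → kasilubak) adds the prefix ka-, so the same rule applies.
The other patterns: stems ending in -p or -t change the last vowel to 'a'; stems ending in -e drop the final letter and add -um; stems ending in -h add -uv.
So fidomfak → kafidomfak.

kafidomfak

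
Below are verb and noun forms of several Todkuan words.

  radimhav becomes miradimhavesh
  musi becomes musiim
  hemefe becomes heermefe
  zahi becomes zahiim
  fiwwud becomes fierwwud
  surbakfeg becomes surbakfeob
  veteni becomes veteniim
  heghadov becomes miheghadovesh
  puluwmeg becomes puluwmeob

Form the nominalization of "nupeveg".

"nupeveg" ends in -g. The stems ending in -g (surbakfeg → surbakfeob, puluwmeg → puluwmeob) drop the final letter and add -ob.
The other patterns: stems ending in -v add mi- … -esh around the stem; stems ending in -i add -im; stems ending in -d or -e insert -er- after the first vowel.
So nupeveg → nupeveob.

nupeveob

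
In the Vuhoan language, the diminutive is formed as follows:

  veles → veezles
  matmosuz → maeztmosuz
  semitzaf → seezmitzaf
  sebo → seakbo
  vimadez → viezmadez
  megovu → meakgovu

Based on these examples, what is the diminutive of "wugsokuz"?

wuezgsokuz

megovu and matmosuz both have last vowel 'u' yet inflect differently (meakgovu, maeztmosuz), so the last vowel is not what conditions the rule; whether the stem ends in a vowel or a consonant is.
"wugsokuz" ends in a consonant. The stems ending in a consonant (vimadez → viezmadez, semitzaf → seezmitzaf, veles → veezles) insert -ez- after the first vowel.
The other pattern: stems ending in a vowel insert -ak- after the first vowel.
So wugsokuz → wuezgsokuz.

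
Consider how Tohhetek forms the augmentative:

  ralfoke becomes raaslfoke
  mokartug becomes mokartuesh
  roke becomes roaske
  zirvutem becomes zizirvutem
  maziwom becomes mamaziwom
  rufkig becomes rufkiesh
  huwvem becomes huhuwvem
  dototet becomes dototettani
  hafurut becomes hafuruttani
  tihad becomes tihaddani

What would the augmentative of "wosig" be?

wosiesh

zirvutem and roke both have last vowel 'e' yet inflect differently (zizirvutem, roaske), so the last vowel is not what conditions the rule; the final letter is.
"wosig" ends in -g. The stems ending in -g (rufkig → rufkiesh, mokartug → mokartuesh) drop the final letter and add -esh.
The other patterns: stems ending in -m repeat the first consonant+vowel as a prefix; stems ending in -e insert -as- after the first vowel; stems ending in -d or -t double the final consonant and add -ani.
So wosig → wosiesh.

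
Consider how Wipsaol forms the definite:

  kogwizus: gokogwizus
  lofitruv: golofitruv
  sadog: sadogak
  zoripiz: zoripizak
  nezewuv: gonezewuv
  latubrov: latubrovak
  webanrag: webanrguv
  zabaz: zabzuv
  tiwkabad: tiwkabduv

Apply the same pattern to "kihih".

kihihak

webanrag and sadog both end in -g yet inflect differently (webanrguv, sadogak), so the final letter is not what conditions the rule; the last vowel is.
"kihih" has last vowel 'i'. The one such stem in the data (zoripiz → zoripizak) adds -ak, so the same rule applies.
The other patterns: stems whose last vowel is 'a' delete the last vowel and add -uv; stems whose last vowel is 'u' add the prefix go-.
So kihih → kihihak.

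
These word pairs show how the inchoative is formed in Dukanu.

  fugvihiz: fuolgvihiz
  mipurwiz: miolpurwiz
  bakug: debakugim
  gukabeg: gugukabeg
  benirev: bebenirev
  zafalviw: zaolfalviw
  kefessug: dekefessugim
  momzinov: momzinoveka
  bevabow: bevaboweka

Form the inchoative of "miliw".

miolliw

momzinov and benirev both end in -v yet inflect differently (momzinoveka, bebenirev), so the final letter is not what conditions the rule; the last vowel is.
"miliw" has last vowel 'i'. The stems whose last vowel is 'i' (mipurwiz → miolpurwiz, zafalviw → zaolfalviw, fugvihiz → fuolgvihiz) insert -ol- after the first vowel.
The other patterns: stems whose last vowel is 'o' add -eka; stems whose last vowel is 'e' repeat the first consonant+vowel as a prefix; stems whose last vowel is 'u' add de- … -im around the stem.
So miliw → miolliw.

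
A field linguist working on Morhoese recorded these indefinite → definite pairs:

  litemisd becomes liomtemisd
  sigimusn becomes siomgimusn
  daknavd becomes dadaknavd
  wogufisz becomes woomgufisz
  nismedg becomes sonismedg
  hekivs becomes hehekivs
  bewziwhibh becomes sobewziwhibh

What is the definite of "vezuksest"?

"vezuksest" has second-to-last letter 's'. The stems whose second-to-last letter is 's' (litemisd → liomtemisd, wogufisz → woomgufisz, sigimusn → siomgimusn) insert -om- after the first vowel.
So vezuksest → veomzuksest.

veomzuksest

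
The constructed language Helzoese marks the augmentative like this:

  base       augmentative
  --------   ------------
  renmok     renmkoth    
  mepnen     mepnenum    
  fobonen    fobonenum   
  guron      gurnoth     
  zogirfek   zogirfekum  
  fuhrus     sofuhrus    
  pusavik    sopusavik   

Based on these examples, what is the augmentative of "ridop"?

ridpoth

renmok and pusavik both end in -k yet inflect differently (renmkoth, sopusavik), so the final letter is not what conditions the rule; the last vowel is.
"ridop" has last vowel 'o'. The stems whose last vowel is 'o' (renmok → renmkoth, guron → gurnoth) delete the last vowel and add -oth.
The other patterns: stems whose last vowel is 'i' or 'u' add the prefix so-; stems whose last vowel is 'e' add -um.
So ridop → ridpoth.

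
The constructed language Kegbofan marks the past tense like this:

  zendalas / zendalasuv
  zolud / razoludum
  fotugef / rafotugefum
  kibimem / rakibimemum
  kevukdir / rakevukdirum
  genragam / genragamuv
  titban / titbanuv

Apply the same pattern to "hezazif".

"hezazif" has last vowel 'i'. The one such stem in the data (kevukdir → rakevukdirum) adds ra- … -um around the stem, so the same rule applies.
The other pattern: stems whose last vowel is 'a' add -uv.
So hezazif → rahezazifum.

rahezazifum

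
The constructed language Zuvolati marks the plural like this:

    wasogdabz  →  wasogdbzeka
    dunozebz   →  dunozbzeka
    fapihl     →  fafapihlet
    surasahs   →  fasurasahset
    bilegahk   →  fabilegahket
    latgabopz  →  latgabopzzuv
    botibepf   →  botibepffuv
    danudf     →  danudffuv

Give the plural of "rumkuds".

wasogdabz and latgabopz both end in -z yet inflect differently (wasogdbzeka, latgabopzzuv), so the final letter is not what conditions the rule; the second-to-last letter is.
"rumkuds" has second-to-last letter 'd'. The one such stem in the data (danudf → danudffuv) doubles the final consonant and adds -uv (as do latgabopz, botibepf), so the same rule applies.
So rumkuds → rumkudssuv.

rumkudssuv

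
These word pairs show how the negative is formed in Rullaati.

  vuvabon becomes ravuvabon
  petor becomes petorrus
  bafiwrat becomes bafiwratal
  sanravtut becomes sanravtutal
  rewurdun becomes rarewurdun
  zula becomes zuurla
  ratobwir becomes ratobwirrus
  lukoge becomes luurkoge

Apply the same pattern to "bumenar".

bumenarrus

sanravtut and rewurdun both have last vowel 'u' yet inflect differently (sanravtutal, rarewurdun), so the last vowel is not what conditions the rule; the final letter is.
"bumenar" ends in -r. The stems ending in -r (petor → petorrus, ratobwir → ratobwirrus) double the final consonant and add -us.
So bumenar → bumenarrus.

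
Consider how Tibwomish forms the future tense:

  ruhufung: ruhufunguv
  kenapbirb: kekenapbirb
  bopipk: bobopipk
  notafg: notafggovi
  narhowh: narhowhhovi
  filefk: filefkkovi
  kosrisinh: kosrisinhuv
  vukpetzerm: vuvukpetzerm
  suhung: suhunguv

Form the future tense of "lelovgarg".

lelelovgarg

suhung and notafg both end in -g yet inflect differently (suhunguv, notafggovi), so the final letter is not what conditions the rule; the second-to-last letter is.
"lelovgarg" has second-to-last letter 'r'. The stems whose second-to-last letter is 'r' (vukpetzerm → vuvukpetzerm, kenapbirb → kekenapbirb) repeat the first consonant+vowel as a prefix.
The other patterns: stems whose second-to-last letter is 'n' add -uv; stems whose second-to-last letter is 'f' or 'w' double the final consonant and add -ovi.
So lelovgarg → lelelovgarg.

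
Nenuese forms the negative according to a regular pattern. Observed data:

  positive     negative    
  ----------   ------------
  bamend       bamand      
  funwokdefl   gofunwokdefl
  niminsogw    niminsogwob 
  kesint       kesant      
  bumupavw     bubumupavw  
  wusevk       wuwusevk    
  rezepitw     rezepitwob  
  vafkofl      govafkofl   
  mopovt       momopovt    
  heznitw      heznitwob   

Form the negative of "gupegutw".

"gupegutw" has second-to-last letter 't'. The stems whose second-to-last letter is 't' (rezepitw → rezepitwob, heznitw → heznitwob) add -ob.
The other patterns: stems whose second-to-last letter is 'n' change the last vowel to 'a'; stems whose second-to-last letter is 'v' repeat the first consonant+vowel as a prefix; stems whose second-to-last letter is 'f' add the prefix go-.
So gupegutw → gupegutwob.

gupegutwob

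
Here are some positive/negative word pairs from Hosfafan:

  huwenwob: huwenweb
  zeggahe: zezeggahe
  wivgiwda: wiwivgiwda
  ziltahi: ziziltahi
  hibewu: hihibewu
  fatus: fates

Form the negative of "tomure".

fatus and hibewu both have last vowel 'u' yet inflect differently (fates, hihibewu), so the last vowel is not what conditions the rule; whether the stem ends in a vowel or a consonant is.
"tomure" ends in a vowel. The stems ending in a vowel (ziltahi → ziziltahi, hibewu → hihibewu, wivgiwda → wiwivgiwda) repeat the first consonant+vowel as a prefix.
The other pattern: stems ending in a consonant change the last vowel to 'e'.
So tomure → totomure.

totomure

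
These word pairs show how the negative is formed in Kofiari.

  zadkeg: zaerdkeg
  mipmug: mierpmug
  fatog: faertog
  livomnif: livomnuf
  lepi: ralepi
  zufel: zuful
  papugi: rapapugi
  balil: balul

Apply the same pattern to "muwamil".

papugi and livomnif both have last vowel 'i' yet inflect differently (rapapugi, livomnuf), so the last vowel is not what conditions the rule; the final letter is.
"muwamil" ends in -l. The stems ending in -l (zufel → zuful, balil → balul) change the last vowel to 'u'.
The other patterns: stems ending in -g insert -er- after the first vowel; stems ending in -i add the prefix ra-.
So muwamil → muwamul.

muwamul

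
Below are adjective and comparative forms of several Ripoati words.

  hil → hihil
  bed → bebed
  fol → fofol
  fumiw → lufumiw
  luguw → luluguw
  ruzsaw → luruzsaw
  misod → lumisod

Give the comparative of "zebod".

luzebod

bed and misod both end in -d yet inflect differently (bebed, lumisod), so the final letter is not what conditions the rule; the number of vowels is.
"zebod" has 2 vowels. The stems with 2 vowels (fumiw → lufumiw, luguw → luluguw, ruzsaw → luruzsaw) add the prefix lu-.
The other pattern: stems with 1 vowel repeat the first consonant+vowel as a prefix.
So zebod → luzebod.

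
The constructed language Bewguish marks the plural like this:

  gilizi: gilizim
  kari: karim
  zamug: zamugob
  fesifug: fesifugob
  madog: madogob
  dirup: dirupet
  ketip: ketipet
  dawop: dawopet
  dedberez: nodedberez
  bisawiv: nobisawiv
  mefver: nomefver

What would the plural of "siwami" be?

siwamim

zamug and dirup both have last vowel 'u' yet inflect differently (zamugob, dirupet), so the last vowel is not what conditions the rule; the final letter is.
"siwami" ends in -i. The stems ending in -i (gilizi → gilizim, kari → karim) drop the final letter and add -im.
The other patterns: stems ending in -g add -ob; stems ending in -p add -et; stems ending in -r, -v or -z add the prefix no-.
So siwami → siwamim.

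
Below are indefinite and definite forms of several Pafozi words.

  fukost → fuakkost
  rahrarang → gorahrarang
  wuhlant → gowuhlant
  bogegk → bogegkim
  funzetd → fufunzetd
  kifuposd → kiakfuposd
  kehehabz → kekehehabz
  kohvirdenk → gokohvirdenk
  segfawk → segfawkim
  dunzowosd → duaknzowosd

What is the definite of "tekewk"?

"tekewk" has second-to-last letter 'w'. The one such stem in the data (segfawk → segfawkim) adds -im, so the same rule applies.
The other patterns: stems whose second-to-last letter is 'n' add the prefix go-; stems whose second-to-last letter is 's' insert -ak- after the first vowel; stems whose second-to-last letter is 'b' or 't' repeat the first consonant+vowel as a prefix.
So tekewk → tekewkim.

tekewkim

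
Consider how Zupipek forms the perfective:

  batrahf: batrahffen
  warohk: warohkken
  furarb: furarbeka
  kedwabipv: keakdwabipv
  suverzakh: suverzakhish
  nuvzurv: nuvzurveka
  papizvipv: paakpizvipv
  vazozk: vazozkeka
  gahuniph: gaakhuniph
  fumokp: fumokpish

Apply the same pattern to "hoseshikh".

"hoseshikh" has second-to-last letter 'k'. The stems whose second-to-last letter is 'k' (fumokp → fumokpish, suverzakh → suverzakhish) add -ish.
So hoseshikh → hoseshikhish.

hoseshikhish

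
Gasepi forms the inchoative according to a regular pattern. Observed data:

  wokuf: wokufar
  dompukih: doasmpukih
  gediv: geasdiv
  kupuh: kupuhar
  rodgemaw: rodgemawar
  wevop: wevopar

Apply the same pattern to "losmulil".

dompukih and kupuh both end in -h yet inflect differently (doasmpukih, kupuhar), so the final letter is not what conditions the rule; the last vowel is.
"losmulil" has last vowel 'i'. The stems whose last vowel is 'i' (dompukih → doasmpukih, gediv → geasdiv) insert -as- after the first vowel.
The other pattern: stems whose last vowel is 'a', 'o' or 'u' add -ar.
So losmulil → loassmulil.

loassmulil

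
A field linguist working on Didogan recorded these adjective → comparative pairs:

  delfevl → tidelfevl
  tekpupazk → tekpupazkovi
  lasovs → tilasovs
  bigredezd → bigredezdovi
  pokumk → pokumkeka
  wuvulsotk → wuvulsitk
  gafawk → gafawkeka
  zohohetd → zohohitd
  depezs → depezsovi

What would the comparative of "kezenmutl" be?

kezenmitl

tekpupazk and wuvulsotk both end in -k yet inflect differently (tekpupazkovi, wuvulsitk), so the final letter is not what conditions the rule; the second-to-last letter is.
"kezenmutl" has second-to-last letter 't'. The stems whose second-to-last letter is 't' (wuvulsotk → wuvulsitk, zohohetd → zohohitd) change the last vowel to 'i'.
The other patterns: stems whose second-to-last letter is 'z' add -ovi; stems whose second-to-last letter is 'v' add the prefix ti-; stems whose second-to-last letter is 'm' or 'w' add -eka.
So kezenmutl → kezenmitl.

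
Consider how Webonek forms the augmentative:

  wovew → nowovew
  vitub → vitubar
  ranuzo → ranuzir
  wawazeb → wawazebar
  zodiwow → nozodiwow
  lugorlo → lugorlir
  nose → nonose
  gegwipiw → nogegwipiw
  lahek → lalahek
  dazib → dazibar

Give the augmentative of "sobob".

"sobob" ends in -b. The stems ending in -b (wawazeb → wawazebar, vitub → vitubar, dazib → dazibar) add -ar.
So sobob → sobobar.

sobobar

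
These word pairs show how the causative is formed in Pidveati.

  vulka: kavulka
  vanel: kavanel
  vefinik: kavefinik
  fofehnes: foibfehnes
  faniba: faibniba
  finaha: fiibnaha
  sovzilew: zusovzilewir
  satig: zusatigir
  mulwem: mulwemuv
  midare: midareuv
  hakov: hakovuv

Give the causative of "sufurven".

zusufurvenir

"sufurven" begins with s-. The stems beginning with s- (sovzilew → zusovzilewir, satig → zusatigir) add zu- … -ir around the stem.
The other patterns: stems beginning with v- add the prefix ka-; stems beginning with f- insert -ib- after the first vowel; stems beginning with h- or m- add -uv.
So sufurven → zusufurvenir.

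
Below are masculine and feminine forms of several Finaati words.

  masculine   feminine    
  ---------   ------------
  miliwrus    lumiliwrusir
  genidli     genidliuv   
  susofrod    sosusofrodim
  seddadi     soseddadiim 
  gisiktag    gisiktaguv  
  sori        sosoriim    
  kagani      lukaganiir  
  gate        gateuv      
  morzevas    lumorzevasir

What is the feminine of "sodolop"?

sosodolopim

"sodolop" begins with s-. The stems beginning with s- (sori → sosoriim, seddadi → soseddadiim, susofrod → sosusofrodim) add so- … -im around the stem.
The other patterns: stems beginning with g- add -uv; stems beginning with k- or m- add lu- … -ir around the stem.
So sodolop → sosodolopim.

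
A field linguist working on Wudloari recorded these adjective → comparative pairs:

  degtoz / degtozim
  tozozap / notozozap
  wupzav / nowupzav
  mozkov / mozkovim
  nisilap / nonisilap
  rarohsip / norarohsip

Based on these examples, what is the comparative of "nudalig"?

nonudalig

"nudalig" has last vowel 'i'. The one such stem in the data (rarohsip → norarohsip) adds the prefix no-, so the same rule applies.
The other pattern: stems whose last vowel is 'o' add -im.
So nudalig → nonudalig.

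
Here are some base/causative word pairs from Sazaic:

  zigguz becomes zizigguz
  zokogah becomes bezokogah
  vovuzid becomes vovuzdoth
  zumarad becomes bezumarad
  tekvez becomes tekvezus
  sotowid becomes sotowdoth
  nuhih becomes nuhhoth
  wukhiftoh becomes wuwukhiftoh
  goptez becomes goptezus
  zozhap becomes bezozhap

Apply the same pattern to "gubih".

gubhoth

wukhiftoh and zokogah both end in -h yet inflect differently (wuwukhiftoh, bezokogah), so the final letter is not what conditions the rule; the last vowel is.
"gubih" has last vowel 'i'. The stems whose last vowel is 'i' (nuhih → nuhhoth, sotowid → sotowdoth, vovuzid → vovuzdoth) delete the last vowel and add -oth.
The other patterns: stems whose last vowel is 'o' or 'u' repeat the first consonant+vowel as a prefix; stems whose last vowel is 'a' add the prefix be-; stems whose last vowel is 'e' add -us.
So gubih → gubhoth.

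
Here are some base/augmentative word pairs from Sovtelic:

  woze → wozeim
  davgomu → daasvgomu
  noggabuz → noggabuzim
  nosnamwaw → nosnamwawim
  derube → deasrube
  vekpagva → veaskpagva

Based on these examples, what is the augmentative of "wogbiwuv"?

"wogbiwuv" begins with w-. The one such stem in the data (woze → wozeim) adds -im, so the same rule applies.
So wogbiwuv → wogbiwuvim.

wogbiwuvim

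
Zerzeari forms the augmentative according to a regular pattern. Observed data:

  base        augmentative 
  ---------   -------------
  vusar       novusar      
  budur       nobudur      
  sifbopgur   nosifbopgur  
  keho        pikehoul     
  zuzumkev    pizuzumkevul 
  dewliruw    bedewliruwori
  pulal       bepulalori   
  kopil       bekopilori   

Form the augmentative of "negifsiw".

"negifsiw" ends in -w. The one such stem in the data (dewliruw → bedewliruwori) adds be- … -ori around the stem, so the same rule applies.
So negifsiw → benegifsiwori.

benegifsiwori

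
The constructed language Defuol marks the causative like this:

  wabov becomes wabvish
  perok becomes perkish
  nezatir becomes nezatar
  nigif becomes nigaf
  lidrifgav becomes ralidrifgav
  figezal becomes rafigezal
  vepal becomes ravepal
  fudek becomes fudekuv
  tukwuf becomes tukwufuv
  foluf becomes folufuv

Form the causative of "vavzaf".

"vavzaf" has last vowel 'a'. The stems whose last vowel is 'a' (lidrifgav → ralidrifgav, figezal → rafigezal, vepal → ravepal) add the prefix ra-.
The other patterns: stems whose last vowel is 'o' delete the last vowel and add -ish; stems whose last vowel is 'i' change the last vowel to 'a'; stems whose last vowel is 'e' or 'u' add -uv.
So vavzaf → ravavzaf.

ravavzaf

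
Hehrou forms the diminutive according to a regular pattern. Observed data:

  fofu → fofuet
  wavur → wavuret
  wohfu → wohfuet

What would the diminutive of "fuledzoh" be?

fuledzohet

Every pair shown (fofu → fofuet, wavur → wavuret, wohfu → wohfuet) follows the same rule: add -et.
So fuledzoh → fuledzohet.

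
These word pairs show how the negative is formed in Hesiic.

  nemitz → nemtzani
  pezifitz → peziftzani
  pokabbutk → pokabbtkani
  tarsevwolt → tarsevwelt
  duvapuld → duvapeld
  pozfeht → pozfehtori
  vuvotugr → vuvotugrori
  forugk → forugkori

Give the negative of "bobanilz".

tarsevwolt and pozfeht both end in -t yet inflect differently (tarsevwelt, pozfehtori), so the final letter is not what conditions the rule; the second-to-last letter is.
"bobanilz" has second-to-last letter 'l'. The stems whose second-to-last letter is 'l' (tarsevwolt → tarsevwelt, duvapuld → duvapeld) change the last vowel to 'e'.
So bobanilz → bobanelz.

bobanelz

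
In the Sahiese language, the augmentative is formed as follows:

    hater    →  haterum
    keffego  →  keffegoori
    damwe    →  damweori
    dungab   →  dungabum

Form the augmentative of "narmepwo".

hater and damwe both have last vowel 'e' yet inflect differently (haterum, damweori), so the last vowel is not what conditions the rule; whether the stem ends in a vowel or a consonant is.
"narmepwo" ends in a vowel. The stems ending in a vowel (keffego → keffegoori, damwe → damweori) add -ori.
So narmepwo → narmepwoori.

narmepwoori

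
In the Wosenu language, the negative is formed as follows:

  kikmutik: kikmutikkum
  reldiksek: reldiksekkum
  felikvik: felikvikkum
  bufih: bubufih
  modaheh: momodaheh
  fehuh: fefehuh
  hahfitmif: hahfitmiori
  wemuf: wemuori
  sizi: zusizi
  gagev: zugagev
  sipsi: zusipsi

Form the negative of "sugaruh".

"sugaruh" ends in -h. The stems ending in -h (bufih → bubufih, modaheh → momodaheh, fehuh → fefehuh) repeat the first consonant+vowel as a prefix.
The other patterns: stems ending in -k double the final consonant and add -um; stems ending in -f drop the final letter and add -ori; stems ending in -i or -v add the prefix zu-.
So sugaruh → susugaruh.

susugaruh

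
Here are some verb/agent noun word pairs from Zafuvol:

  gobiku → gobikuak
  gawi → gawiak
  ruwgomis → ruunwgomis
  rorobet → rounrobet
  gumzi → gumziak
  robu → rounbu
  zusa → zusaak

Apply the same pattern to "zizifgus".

zizifgusak

robu and gobiku both end in -u yet inflect differently (rounbu, gobikuak), so the final letter is not what conditions the rule; the first letter is.
"zizifgus" begins with z-. The one such stem in the data (zusa → zusaak) adds -ak, so the same rule applies.
So zizifgus → zizifgusak.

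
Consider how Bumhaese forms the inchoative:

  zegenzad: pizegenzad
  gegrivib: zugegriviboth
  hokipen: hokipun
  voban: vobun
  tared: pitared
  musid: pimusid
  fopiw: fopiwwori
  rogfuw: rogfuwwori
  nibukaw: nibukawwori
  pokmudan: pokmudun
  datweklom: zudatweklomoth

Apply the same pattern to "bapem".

zubapemoth

"bapem" ends in -m. The one such stem in the data (datweklom → zudatweklomoth) adds zu- … -oth around the stem, so the same rule applies.
The other patterns: stems ending in -w double the final consonant and add -ori; stems ending in -n change the last vowel to 'u'; stems ending in -d add the prefix pi-.
So bapem → zubapemoth.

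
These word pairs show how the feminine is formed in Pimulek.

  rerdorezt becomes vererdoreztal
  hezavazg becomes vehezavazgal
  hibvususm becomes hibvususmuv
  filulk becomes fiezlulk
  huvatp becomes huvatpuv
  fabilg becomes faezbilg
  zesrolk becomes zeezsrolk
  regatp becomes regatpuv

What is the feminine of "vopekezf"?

fabilg and hezavazg both end in -g yet inflect differently (faezbilg, vehezavazgal), so the final letter is not what conditions the rule; the second-to-last letter is.
"vopekezf" has second-to-last letter 'z'. The stems whose second-to-last letter is 'z' (rerdorezt → vererdoreztal, hezavazg → vehezavazgal) add ve- … -al around the stem.
The other patterns: stems whose second-to-last letter is 'l' insert -ez- after the first vowel; stems whose second-to-last letter is 's' or 't' add -uv.
So vopekezf → vevopekezfal.

vevopekezfal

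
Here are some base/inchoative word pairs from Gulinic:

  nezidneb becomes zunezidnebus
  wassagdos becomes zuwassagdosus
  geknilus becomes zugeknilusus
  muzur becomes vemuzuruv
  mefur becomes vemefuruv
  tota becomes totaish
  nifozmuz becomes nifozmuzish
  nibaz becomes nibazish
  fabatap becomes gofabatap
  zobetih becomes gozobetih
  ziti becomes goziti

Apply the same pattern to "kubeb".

zukubebus

geknilus and muzur both have last vowel 'u' yet inflect differently (zugeknilusus, vemuzuruv), so the last vowel is not what conditions the rule; the final letter is.
"kubeb" ends in -b. The one such stem in the data (nezidneb → zunezidnebus) adds zu- … -us around the stem, so the same rule applies.
So kubeb → zukubebus.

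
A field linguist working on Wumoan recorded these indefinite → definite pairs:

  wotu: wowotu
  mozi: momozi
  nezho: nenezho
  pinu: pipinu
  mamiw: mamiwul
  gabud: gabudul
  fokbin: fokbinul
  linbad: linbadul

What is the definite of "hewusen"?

"hewusen" ends in a consonant. The stems ending in a consonant (mamiw → mamiwul, gabud → gabudul, fokbin → fokbinul) add -ul.
The other pattern: stems ending in a vowel repeat the first consonant+vowel as a prefix.
So hewusen → hewusenul.

hewusenul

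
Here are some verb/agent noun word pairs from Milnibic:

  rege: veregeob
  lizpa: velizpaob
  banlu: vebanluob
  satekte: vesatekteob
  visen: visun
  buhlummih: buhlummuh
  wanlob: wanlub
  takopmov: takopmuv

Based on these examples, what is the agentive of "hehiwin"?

hehiwun

rege and visen both have last vowel 'e' yet inflect differently (veregeob, visun), so the last vowel is not what conditions the rule; whether the stem ends in a vowel or a consonant is.
"hehiwin" ends in a consonant. The stems ending in a consonant (visen → visun, buhlummih → buhlummuh, wanlob → wanlub) change the last vowel to 'u'.
The other pattern: stems ending in a vowel add ve- … -ob around the stem.
So hehiwin → hehiwun.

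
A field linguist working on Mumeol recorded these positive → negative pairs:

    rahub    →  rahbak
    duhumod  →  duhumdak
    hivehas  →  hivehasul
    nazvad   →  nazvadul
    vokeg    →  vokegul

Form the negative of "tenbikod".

tenbikdak

duhumod and nazvad both end in -d yet inflect differently (duhumdak, nazvadul), so the final letter is not what conditions the rule; the last vowel is.
"tenbikod" has last vowel 'o'. The one such stem in the data (duhumod → duhumdak) deletes the last vowel and adds -ak (as does rahub), so the same rule applies.
The other pattern: stems whose last vowel is 'a' or 'e' add -ul.
So tenbikod → tenbikdak.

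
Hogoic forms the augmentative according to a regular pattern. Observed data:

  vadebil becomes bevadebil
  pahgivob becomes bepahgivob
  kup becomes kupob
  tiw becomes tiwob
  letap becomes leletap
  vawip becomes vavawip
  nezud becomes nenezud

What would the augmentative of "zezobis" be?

bezezobis

kup and vawip both end in -p yet inflect differently (kupob, vavawip), so the final letter is not what conditions the rule; the number of vowels is.
"zezobis" has 3 vowels. The stems with 3 vowels (pahgivob → bepahgivob, vadebil → bevadebil) add the prefix be-.
The other patterns: stems with 1 vowel add -ob; stems with 2 vowels repeat the first consonant+vowel as a prefix.
So zezobis → bezezobis.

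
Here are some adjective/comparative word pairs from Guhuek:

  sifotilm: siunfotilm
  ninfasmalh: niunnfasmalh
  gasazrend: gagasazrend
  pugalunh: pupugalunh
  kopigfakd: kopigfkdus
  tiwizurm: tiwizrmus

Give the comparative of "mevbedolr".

"mevbedolr" has second-to-last letter 'l'. The stems whose second-to-last letter is 'l' (sifotilm → siunfotilm, ninfasmalh → niunnfasmalh) insert -un- after the first vowel.
The other patterns: stems whose second-to-last letter is 'n' repeat the first consonant+vowel as a prefix; stems whose second-to-last letter is 'k' or 'r' delete the last vowel and add -us.
So mevbedolr → meunvbedolr.

meunvbedolr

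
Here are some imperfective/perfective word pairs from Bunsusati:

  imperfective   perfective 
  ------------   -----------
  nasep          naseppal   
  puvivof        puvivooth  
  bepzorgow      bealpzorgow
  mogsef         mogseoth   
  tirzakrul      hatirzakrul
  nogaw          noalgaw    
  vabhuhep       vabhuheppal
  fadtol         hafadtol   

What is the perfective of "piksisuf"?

piksisuoth

vabhuhep and mogsef both have last vowel 'e' yet inflect differently (vabhuheppal, mogseoth), so the last vowel is not what conditions the rule; the final letter is.
"piksisuf" ends in -f. The stems ending in -f (mogsef → mogseoth, puvivof → puvivooth) drop the final letter and add -oth.
The other patterns: stems ending in -p double the final consonant and add -al; stems ending in -w insert -al- after the first vowel; stems ending in -l add the prefix ha-.
So piksisuf → piksisuoth.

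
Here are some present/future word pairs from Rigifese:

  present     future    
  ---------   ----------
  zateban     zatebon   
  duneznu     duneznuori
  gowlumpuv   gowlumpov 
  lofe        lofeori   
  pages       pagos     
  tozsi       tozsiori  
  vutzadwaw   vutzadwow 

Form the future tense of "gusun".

guson

"gusun" ends in a consonant. The stems ending in a consonant (pages → pagos, zateban → zatebon, gowlumpuv → gowlumpov) change the last vowel to 'o'.
So gusun → guson.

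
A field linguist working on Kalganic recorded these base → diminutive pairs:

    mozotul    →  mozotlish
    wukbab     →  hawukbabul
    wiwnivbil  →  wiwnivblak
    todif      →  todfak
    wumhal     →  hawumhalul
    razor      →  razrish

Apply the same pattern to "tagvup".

tagvpish

wiwnivbil and wumhal both end in -l yet inflect differently (wiwnivblak, hawumhalul), so the final letter is not what conditions the rule; the last vowel is.
"tagvup" has last vowel 'u'. The one such stem in the data (mozotul → mozotlish) deletes the last vowel and adds -ish (as does razor), so the same rule applies.
The other patterns: stems whose last vowel is 'i' delete the last vowel and add -ak; stems whose last vowel is 'a' add ha- … -ul around the stem.
So tagvup → tagvpish.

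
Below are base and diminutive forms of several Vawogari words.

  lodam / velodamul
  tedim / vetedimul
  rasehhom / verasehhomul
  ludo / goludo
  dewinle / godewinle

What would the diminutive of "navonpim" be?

"navonpim" ends in a consonant. The stems ending in a consonant (lodam → velodamul, tedim → vetedimul, rasehhom → verasehhomul) add ve- … -ul around the stem.
So navonpim → venavonpimul.

venavonpimul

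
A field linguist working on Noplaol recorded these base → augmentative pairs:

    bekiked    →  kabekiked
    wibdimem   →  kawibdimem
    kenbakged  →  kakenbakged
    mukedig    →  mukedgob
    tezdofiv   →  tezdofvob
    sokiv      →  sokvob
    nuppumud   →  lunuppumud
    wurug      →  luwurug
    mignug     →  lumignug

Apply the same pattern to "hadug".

luhadug

bekiked and nuppumud both end in -d yet inflect differently (kabekiked, lunuppumud), so the final letter is not what conditions the rule; the last vowel is.
"hadug" has last vowel 'u'. The stems whose last vowel is 'u' (nuppumud → lunuppumud, wurug → luwurug, mignug → lumignug) add the prefix lu-.
The other patterns: stems whose last vowel is 'e' add the prefix ka-; stems whose last vowel is 'i' delete the last vowel and add -ob.
So hadug → luhadug.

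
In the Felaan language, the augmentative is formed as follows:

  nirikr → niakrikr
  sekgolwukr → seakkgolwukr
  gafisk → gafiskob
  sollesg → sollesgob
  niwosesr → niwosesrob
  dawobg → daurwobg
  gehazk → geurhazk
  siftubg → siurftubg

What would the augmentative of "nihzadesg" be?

nirikr and niwosesr both end in -r yet inflect differently (niakrikr, niwosesrob), so the final letter is not what conditions the rule; the second-to-last letter is.
"nihzadesg" has second-to-last letter 's'. The stems whose second-to-last letter is 's' (gafisk → gafiskob, sollesg → sollesgob, niwosesr → niwosesrob) add -ob.
So nihzadesg → nihzadesgob.

nihzadesgob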